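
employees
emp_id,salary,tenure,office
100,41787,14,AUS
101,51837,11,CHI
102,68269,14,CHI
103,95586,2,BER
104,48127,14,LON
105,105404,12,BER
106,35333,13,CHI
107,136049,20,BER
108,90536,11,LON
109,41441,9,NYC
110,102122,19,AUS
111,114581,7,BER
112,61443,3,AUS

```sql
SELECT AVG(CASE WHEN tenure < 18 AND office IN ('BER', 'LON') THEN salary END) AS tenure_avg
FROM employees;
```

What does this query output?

90846.8

emp_id=100: ✗
emp_id=101: ✗
emp_id=102: ✗
emp_id=103: ✓ → 95586
emp_id=104: ✓ → 48127
emp_id=105: ✓ → 105404
emp_id=106: ✗
emp_id=107: ✗
emp_id=108: ✓ → 90536
emp_id=109: ✗
emp_id=110: ✗
emp_id=111: ✓ → 114581
emp_id=112: ✗
tenure_avg = (95586 + 48127 + 105404 + 90536 + 114581) / 5 = 90846.8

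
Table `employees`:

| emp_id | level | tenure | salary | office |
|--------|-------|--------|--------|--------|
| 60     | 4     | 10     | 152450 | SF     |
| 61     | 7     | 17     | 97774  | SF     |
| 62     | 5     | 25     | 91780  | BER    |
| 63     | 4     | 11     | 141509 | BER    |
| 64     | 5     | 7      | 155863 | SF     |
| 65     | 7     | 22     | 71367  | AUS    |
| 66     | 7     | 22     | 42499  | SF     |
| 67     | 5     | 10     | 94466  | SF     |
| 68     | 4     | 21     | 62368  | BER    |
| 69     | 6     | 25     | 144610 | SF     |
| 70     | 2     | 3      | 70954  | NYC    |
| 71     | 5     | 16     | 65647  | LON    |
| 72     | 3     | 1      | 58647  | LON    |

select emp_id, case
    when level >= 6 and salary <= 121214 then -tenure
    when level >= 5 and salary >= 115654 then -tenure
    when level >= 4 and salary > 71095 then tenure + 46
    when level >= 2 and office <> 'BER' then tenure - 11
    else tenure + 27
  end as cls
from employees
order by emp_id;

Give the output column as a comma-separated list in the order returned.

emp_id=60: level >= 4 and salary > 71095 → 56
emp_id=61: level >= 6 and salary <= 121214 → -17
emp_id=62: level >= 4 and salary > 71095 → 71
emp_id=63: level >= 4 and salary > 71095 → 57
emp_id=64: level >= 5 and salary >= 115654 → -7
emp_id=65: level >= 6 and salary <= 121214 → -22
emp_id=66: level >= 6 and salary <= 121214 → -22
emp_id=67: level >= 4 and salary > 71095 → 56
emp_id=68: ELSE → 48
emp_id=69: level >= 5 and salary >= 115654 → -25
emp_id=70: level >= 2 and office <> 'BER' → -8
emp_id=71: level >= 2 and office <> 'BER' → 5
emp_id=72: level >= 2 and office <> 'BER' → -10

56, -17, 71, 57, -7, -22, -22, 56, 48, -25, -8, 5, -10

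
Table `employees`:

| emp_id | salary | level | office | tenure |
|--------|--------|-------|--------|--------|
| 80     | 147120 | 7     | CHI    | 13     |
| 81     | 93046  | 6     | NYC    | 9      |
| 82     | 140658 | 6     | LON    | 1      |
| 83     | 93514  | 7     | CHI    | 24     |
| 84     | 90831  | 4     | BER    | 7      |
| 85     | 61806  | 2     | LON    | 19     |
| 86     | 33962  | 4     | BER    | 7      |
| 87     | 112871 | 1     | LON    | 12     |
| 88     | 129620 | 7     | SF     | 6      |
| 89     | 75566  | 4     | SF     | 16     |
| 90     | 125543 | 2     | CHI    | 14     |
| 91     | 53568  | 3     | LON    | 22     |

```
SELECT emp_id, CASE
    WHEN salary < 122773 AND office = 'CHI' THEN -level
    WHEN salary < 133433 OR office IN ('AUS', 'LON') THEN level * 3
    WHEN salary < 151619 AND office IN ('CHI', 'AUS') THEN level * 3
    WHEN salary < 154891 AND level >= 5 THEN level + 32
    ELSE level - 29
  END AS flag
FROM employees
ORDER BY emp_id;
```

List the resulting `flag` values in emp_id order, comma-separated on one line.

emp_id=80: salary < 151619 AND office IN ('CHI', 'AUS') → 21
emp_id=81: salary < 133433 OR office IN ('AUS', 'LON') → 18
emp_id=82: salary < 133433 OR office IN ('AUS', 'LON') → 18
emp_id=83: salary < 122773 AND office = 'CHI' → -7
emp_id=84: salary < 133433 OR office IN ('AUS', 'LON') → 12
emp_id=85: salary < 133433 OR office IN ('AUS', 'LON') → 6
emp_id=86: salary < 133433 OR office IN ('AUS', 'LON') → 12
emp_id=87: salary < 133433 OR office IN ('AUS', 'LON') → 3
emp_id=88: salary < 133433 OR office IN ('AUS', 'LON') → 21
emp_id=89: salary < 133433 OR office IN ('AUS', 'LON') → 12
emp_id=90: salary < 133433 OR office IN ('AUS', 'LON') → 6
emp_id=91: salary < 133433 OR office IN ('AUS', 'LON') → 9

21, 18, 18, -7, 12, 6, 12, 3, 21, 12, 6, 9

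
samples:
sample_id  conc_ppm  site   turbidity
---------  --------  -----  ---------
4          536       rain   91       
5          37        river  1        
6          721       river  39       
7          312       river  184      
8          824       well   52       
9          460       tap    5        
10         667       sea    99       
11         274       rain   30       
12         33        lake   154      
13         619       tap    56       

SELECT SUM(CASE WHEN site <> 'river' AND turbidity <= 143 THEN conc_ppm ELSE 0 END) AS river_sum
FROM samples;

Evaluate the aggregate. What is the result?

sample_id=4: ✓ → 536
sample_id=5: ✗
sample_id=6: ✗
sample_id=7: ✗
sample_id=8: ✓ → 824
sample_id=9: ✓ → 460
sample_id=10: ✓ → 667
sample_id=11: ✓ → 274
sample_id=12: ✗
sample_id=13: ✓ → 619
river_sum = 536 + 824 + 460 + 667 + 274 + 619 = 3380

3380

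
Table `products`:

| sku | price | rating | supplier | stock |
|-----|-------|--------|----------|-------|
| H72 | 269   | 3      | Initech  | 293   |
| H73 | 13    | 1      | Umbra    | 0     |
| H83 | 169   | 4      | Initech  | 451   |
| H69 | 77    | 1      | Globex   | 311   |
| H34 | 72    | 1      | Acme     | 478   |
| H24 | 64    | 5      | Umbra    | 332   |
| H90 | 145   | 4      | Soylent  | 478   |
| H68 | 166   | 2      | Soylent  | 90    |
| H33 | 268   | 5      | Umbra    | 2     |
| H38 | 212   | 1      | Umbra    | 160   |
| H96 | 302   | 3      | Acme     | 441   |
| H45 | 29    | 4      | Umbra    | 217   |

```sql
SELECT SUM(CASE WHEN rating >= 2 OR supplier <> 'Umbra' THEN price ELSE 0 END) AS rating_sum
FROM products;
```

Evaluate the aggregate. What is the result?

1561

sku=H72: ✓ → 269
sku=H73: ✗
sku=H83: ✓ → 169
sku=H69: ✓ → 77
sku=H34: ✓ → 72
sku=H24: ✓ → 64
sku=H90: ✓ → 145
sku=H68: ✓ → 166
sku=H33: ✓ → 268
sku=H38: ✗
sku=H96: ✓ → 302
sku=H45: ✓ → 29
rating_sum = 269 + 169 + 77 + 72 + 64 + 145 + 166 + 268 + 302 + 29 = 1561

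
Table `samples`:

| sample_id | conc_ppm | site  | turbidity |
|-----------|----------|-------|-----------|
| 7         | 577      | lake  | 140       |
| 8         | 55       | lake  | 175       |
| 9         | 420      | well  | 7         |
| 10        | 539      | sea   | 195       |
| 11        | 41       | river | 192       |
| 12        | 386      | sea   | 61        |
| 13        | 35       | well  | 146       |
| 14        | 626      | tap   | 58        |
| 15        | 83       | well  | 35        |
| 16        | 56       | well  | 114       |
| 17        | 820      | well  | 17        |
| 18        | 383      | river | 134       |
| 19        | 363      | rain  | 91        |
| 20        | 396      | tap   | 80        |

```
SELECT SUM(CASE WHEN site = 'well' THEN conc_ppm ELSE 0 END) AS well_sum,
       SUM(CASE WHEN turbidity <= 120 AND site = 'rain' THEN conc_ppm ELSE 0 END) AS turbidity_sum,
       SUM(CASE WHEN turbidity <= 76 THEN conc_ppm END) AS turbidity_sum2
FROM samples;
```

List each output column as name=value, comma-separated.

well_sum=1414, turbidity_sum=363, turbidity_sum2=2335

[well_sum: site = 'well']
sample_id=7: ✗
sample_id=8: ✗
sample_id=9: ✓ → 420
sample_id=10: ✗
sample_id=11: ✗
sample_id=12: ✗
sample_id=13: ✓ → 35
sample_id=14: ✗
sample_id=15: ✓ → 83
sample_id=16: ✓ → 56
sample_id=17: ✓ → 820
sample_id=18: ✗
sample_id=19: ✗
sample_id=20: ✗
well_sum = 420 + 35 + 83 + 56 + 820 = 1414
—
[turbidity_sum: turbidity <= 120 AND site = 'rain']
sample_id=7: ✗
sample_id=8: ✗
sample_id=9: ✗
sample_id=10: ✗
sample_id=11: ✗
sample_id=12: ✗
sample_id=13: ✗
sample_id=14: ✗
sample_id=15: ✗
sample_id=16: ✗
sample_id=17: ✗
sample_id=18: ✗
sample_id=19: ✓ → 363
sample_id=20: ✗
turbidity_sum = 363
—
[turbidity_sum2: turbidity <= 76]
sample_id=7: ✗
sample_id=8: ✗
sample_id=9: ✓ → 420
sample_id=10: ✗
sample_id=11: ✗
sample_id=12: ✓ → 386
sample_id=13: ✗
sample_id=14: ✓ → 626
sample_id=15: ✓ → 83
sample_id=16: ✗
sample_id=17: ✓ → 820
sample_id=18: ✗
sample_id=19: ✗
sample_id=20: ✗
turbidity_sum2 = 420 + 386 + 626 + 83 + 820 = 2335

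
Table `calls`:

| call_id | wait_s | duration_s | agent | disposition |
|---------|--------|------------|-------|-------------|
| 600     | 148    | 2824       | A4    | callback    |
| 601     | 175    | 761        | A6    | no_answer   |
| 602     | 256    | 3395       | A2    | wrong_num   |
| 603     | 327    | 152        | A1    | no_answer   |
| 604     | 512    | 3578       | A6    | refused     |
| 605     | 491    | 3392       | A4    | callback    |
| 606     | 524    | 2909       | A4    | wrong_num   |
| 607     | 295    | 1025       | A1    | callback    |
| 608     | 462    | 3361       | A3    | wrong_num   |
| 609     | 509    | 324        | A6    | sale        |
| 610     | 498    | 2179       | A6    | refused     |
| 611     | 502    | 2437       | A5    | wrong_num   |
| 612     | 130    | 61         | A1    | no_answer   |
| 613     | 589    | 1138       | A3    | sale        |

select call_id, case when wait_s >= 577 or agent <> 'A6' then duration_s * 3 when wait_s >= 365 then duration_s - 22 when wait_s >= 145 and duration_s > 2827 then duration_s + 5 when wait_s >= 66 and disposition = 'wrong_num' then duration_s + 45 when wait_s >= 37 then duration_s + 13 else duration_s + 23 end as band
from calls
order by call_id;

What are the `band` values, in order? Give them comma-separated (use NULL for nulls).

call_id=600: wait_s >= 577 or agent <> 'A6' → 8472
call_id=601: wait_s >= 37 → 774
call_id=602: wait_s >= 577 or agent <> 'A6' → 10185
call_id=603: wait_s >= 577 or agent <> 'A6' → 456
call_id=604: wait_s >= 365 → 3556
call_id=605: wait_s >= 577 or agent <> 'A6' → 10176
call_id=606: wait_s >= 577 or agent <> 'A6' → 8727
call_id=607: wait_s >= 577 or agent <> 'A6' → 3075
call_id=608: wait_s >= 577 or agent <> 'A6' → 10083
call_id=609: wait_s >= 365 → 302
call_id=610: wait_s >= 365 → 2157
call_id=611: wait_s >= 577 or agent <> 'A6' → 7311
call_id=612: wait_s >= 577 or agent <> 'A6' → 183
call_id=613: wait_s >= 577 or agent <> 'A6' → 3414

8472, 774, 10185, 456, 3556, 10176, 8727, 3075, 10083, 302, 2157, 7311, 183, 3414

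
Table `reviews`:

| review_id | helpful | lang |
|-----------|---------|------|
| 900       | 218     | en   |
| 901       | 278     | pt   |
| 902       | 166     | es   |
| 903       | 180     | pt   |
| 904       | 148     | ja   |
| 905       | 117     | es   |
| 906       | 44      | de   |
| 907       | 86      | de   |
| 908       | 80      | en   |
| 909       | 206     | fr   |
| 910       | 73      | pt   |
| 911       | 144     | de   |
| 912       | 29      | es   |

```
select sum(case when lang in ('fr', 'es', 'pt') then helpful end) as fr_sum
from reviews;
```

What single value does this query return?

1049

review_id=900: ✗
review_id=901: ✓ → 278
review_id=902: ✓ → 166
review_id=903: ✓ → 180
review_id=904: ✗
review_id=905: ✓ → 117
review_id=906: ✗
review_id=907: ✗
review_id=908: ✗
review_id=909: ✓ → 206
review_id=910: ✓ → 73
review_id=911: ✗
review_id=912: ✓ → 29
fr_sum = 278 + 166 + 180 + 117 + 206 + 73 + 29 = 1049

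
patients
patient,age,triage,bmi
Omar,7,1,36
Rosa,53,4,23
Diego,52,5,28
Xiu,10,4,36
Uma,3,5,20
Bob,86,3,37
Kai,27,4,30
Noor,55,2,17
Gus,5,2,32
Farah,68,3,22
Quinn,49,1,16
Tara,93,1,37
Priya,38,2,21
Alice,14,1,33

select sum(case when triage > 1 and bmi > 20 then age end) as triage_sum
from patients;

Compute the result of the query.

339

patient=Omar: ✗
patient=Rosa: ✓ → 53
patient=Diego: ✓ → 52
patient=Xiu: ✓ → 10
patient=Uma: ✗
patient=Bob: ✓ → 86
patient=Kai: ✓ → 27
patient=Noor: ✗
patient=Gus: ✓ → 5
patient=Farah: ✓ → 68
patient=Quinn: ✗
patient=Tara: ✗
patient=Priya: ✓ → 38
patient=Alice: ✗
triage_sum = 53 + 52 + 10 + 86 + 27 + 5 + 68 + 38 = 339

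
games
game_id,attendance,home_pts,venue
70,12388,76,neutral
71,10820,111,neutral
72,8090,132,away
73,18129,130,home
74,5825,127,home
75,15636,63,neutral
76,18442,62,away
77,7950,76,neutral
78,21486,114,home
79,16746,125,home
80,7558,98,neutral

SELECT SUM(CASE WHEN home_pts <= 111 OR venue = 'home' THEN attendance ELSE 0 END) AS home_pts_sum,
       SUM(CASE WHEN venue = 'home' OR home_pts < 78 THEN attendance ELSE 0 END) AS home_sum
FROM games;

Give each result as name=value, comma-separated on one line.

[home_pts_sum: home_pts <= 111 OR venue = 'home']
game_id=70: ✓ → 12388
game_id=71: ✓ → 10820
game_id=72: ✗
game_id=73: ✓ → 18129
game_id=74: ✓ → 5825
game_id=75: ✓ → 15636
game_id=76: ✓ → 18442
game_id=77: ✓ → 7950
game_id=78: ✓ → 21486
game_id=79: ✓ → 16746
game_id=80: ✓ → 7558
home_pts_sum = 12388 + 10820 + 18129 + 5825 + 15636 + 18442 + 7950 + 21486 + 16746 + 7558 = 134980
—
[home_sum: venue = 'home' OR home_pts < 78]
game_id=70: ✓ → 12388
game_id=71: ✗
game_id=72: ✗
game_id=73: ✓ → 18129
game_id=74: ✓ → 5825
game_id=75: ✓ → 15636
game_id=76: ✓ → 18442
game_id=77: ✓ → 7950
game_id=78: ✓ → 21486
game_id=79: ✓ → 16746
game_id=80: ✗
home_sum = 12388 + 18129 + 5825 + 15636 + 18442 + 7950 + 21486 + 16746 = 116602

home_pts_sum=134980, home_sum=116602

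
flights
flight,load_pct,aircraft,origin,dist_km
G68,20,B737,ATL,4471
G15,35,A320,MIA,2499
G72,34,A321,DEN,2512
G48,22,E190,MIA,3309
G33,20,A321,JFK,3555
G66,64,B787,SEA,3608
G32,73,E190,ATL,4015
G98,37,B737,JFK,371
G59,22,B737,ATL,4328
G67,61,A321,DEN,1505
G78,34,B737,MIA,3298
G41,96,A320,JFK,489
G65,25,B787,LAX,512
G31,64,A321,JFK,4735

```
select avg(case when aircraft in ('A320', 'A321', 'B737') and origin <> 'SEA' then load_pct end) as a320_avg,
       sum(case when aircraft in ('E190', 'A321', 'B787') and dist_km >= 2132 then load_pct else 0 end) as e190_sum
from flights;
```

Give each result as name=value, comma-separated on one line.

[a320_avg: aircraft in ('A320', 'A321', 'B737') and origin <> 'SEA']
flight=G68: ✓ → 20
flight=G15: ✓ → 35
flight=G72: ✓ → 34
flight=G48: ✗
flight=G33: ✓ → 20
flight=G66: ✗
flight=G32: ✗
flight=G98: ✓ → 37
flight=G59: ✓ → 22
flight=G67: ✓ → 61
flight=G78: ✓ → 34
flight=G41: ✓ → 96
flight=G65: ✗
flight=G31: ✓ → 64
a320_avg = (20 + 35 + 34 + 20 + 37 + 22 + 61 + 34 + 96 + 64) / 10 = 42.3
—
[e190_sum: aircraft in ('E190', 'A321', 'B787') and dist_km >= 2132]
flight=G68: ✗
flight=G15: ✗
flight=G72: ✓ → 34
flight=G48: ✓ → 22
flight=G33: ✓ → 20
flight=G66: ✓ → 64
flight=G32: ✓ → 73
flight=G98: ✗
flight=G59: ✗
flight=G67: ✗
flight=G78: ✗
flight=G41: ✗
flight=G65: ✗
flight=G31: ✓ → 64
e190_sum = 34 + 22 + 20 + 64 + 73 + 64 = 277

a320_avg=42.3, e190_sum=277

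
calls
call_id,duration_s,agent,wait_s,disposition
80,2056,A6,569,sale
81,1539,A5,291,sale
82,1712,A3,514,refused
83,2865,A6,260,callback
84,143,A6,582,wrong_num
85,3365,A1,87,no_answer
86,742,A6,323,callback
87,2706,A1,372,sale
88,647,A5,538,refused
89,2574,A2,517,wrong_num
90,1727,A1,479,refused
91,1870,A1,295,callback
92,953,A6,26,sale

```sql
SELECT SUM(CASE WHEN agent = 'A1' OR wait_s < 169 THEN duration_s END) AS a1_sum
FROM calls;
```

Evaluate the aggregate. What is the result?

10621

call_id=80: ✗
call_id=81: ✗
call_id=82: ✗
call_id=83: ✗
call_id=84: ✗
call_id=85: ✓ → 3365
call_id=86: ✗
call_id=87: ✓ → 2706
call_id=88: ✗
call_id=89: ✗
call_id=90: ✓ → 1727
call_id=91: ✓ → 1870
call_id=92: ✓ → 953
a1_sum = 3365 + 2706 + 1727 + 1870 + 953 = 10621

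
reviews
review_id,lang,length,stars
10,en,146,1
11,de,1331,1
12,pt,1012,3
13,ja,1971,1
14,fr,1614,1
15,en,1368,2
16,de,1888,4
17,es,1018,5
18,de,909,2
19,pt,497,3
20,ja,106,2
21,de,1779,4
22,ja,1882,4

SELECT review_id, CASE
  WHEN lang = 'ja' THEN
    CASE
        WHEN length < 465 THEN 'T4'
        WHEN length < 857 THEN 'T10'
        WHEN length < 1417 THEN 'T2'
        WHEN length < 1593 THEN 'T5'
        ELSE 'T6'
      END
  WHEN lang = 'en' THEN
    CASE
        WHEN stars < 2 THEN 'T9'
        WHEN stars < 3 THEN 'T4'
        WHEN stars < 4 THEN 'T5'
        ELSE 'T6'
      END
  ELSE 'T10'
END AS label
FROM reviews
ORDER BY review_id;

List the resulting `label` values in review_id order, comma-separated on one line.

review_id=10: lang='en' → inner[stars < 2] → T9
review_id=11: lang='de' → outer ELSE → T10
review_id=12: lang='pt' → outer ELSE → T10
review_id=13: lang='ja' → inner[ELSE] → T6
review_id=14: lang='fr' → outer ELSE → T10
review_id=15: lang='en' → inner[stars < 3] → T4
review_id=16: lang='de' → outer ELSE → T10
review_id=17: lang='es' → outer ELSE → T10
review_id=18: lang='de' → outer ELSE → T10
review_id=19: lang='pt' → outer ELSE → T10
review_id=20: lang='ja' → inner[length < 465] → T4
review_id=21: lang='de' → outer ELSE → T10
review_id=22: lang='ja' → inner[ELSE] → T6

T9, T10, T10, T6, T10, T4, T10, T10, T10, T10, T4, T10, T6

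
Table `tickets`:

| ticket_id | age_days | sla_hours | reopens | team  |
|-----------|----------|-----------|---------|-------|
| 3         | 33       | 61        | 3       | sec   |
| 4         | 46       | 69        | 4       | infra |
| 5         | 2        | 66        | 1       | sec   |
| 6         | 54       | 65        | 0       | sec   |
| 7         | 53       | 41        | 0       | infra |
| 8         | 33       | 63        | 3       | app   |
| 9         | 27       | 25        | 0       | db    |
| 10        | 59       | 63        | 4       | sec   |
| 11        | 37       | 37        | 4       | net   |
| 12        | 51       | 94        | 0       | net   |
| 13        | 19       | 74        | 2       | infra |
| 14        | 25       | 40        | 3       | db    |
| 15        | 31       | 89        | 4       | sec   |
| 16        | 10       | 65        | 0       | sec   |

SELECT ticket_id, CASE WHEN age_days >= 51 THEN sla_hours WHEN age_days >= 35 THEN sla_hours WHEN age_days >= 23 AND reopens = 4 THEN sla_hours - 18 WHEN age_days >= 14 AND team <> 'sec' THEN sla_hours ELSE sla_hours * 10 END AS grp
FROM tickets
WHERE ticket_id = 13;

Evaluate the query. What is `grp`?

74

ticket_id = 13: age_days=19, sla_hours=74, reopens=2, team=infra.
age_days >= 51 → false
age_days >= 35 → false
age_days >= 23 AND reopens = 4 → false
age_days >= 14 AND team <> 'sec' → true → 74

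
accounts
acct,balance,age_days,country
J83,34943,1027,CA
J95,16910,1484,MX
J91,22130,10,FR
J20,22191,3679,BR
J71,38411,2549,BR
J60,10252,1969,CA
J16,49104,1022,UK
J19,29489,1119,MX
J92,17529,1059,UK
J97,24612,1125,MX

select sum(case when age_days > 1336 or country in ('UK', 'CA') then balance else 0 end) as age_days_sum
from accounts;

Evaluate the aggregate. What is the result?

189340

acct=J83: ✓ → 34943
acct=J95: ✓ → 16910
acct=J91: ✗
acct=J20: ✓ → 22191
acct=J71: ✓ → 38411
acct=J60: ✓ → 10252
acct=J16: ✓ → 49104
acct=J19: ✗
acct=J92: ✓ → 17529
acct=J97: ✗
age_days_sum = 34943 + 16910 + 22191 + 38411 + 10252 + 49104 + 17529 = 189340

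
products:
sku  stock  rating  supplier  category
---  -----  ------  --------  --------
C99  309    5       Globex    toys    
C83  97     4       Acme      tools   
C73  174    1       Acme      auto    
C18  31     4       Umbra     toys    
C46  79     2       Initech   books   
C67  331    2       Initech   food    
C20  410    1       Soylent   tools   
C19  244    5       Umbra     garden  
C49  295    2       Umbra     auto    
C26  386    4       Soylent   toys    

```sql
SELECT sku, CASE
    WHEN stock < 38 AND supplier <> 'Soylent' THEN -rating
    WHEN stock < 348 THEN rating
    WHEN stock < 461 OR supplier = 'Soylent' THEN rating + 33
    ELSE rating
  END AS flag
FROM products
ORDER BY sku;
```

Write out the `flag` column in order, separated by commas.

-4, 5, 34, 37, 2, 2, 2, 1, 4, 5

sku=C18: stock < 38 AND supplier <> 'Soylent' → -4
sku=C19: stock < 348 → 5
sku=C20: stock < 461 OR supplier = 'Soylent' → 34
sku=C26: stock < 461 OR supplier = 'Soylent' → 37
sku=C46: stock < 348 → 2
sku=C49: stock < 348 → 2
sku=C67: stock < 348 → 2
sku=C73: stock < 348 → 1
sku=C83: stock < 348 → 4
sku=C99: stock < 348 → 5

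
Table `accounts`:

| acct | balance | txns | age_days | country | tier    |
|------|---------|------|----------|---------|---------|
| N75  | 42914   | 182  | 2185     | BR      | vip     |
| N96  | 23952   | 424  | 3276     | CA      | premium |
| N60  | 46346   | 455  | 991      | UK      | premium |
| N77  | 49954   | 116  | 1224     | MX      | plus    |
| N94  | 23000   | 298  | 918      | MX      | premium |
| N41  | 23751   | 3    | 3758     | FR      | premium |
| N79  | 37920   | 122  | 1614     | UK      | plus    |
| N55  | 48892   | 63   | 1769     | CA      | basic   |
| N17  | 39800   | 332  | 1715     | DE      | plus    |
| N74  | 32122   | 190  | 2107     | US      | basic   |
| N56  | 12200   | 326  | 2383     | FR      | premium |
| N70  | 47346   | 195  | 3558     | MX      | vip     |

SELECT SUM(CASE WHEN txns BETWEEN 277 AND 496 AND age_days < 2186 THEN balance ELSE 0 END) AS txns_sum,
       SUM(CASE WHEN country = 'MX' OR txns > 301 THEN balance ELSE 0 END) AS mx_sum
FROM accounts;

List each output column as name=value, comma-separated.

[txns_sum: txns BETWEEN 277 AND 496 AND age_days < 2186]
acct=N75: ✗
acct=N96: ✗
acct=N60: ✓ → 46346
acct=N77: ✗
acct=N94: ✓ → 23000
acct=N41: ✗
acct=N79: ✗
acct=N55: ✗
acct=N17: ✓ → 39800
acct=N74: ✗
acct=N56: ✗
acct=N70: ✗
txns_sum = 46346 + 23000 + 39800 = 109146
—
[mx_sum: country = 'MX' OR txns > 301]
acct=N75: ✗
acct=N96: ✓ → 23952
acct=N60: ✓ → 46346
acct=N77: ✓ → 49954
acct=N94: ✓ → 23000
acct=N41: ✗
acct=N79: ✗
acct=N55: ✗
acct=N17: ✓ → 39800
acct=N74: ✗
acct=N56: ✓ → 12200
acct=N70: ✓ → 47346
mx_sum = 23952 + 46346 + 49954 + 23000 + 39800 + 12200 + 47346 = 242598

txns_sum=109146, mx_sum=242598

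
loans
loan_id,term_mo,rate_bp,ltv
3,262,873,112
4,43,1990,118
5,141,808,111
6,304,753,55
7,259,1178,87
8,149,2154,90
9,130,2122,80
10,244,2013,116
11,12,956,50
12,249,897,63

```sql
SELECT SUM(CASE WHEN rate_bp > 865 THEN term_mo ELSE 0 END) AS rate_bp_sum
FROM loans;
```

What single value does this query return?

loan_id=3: ✓ → 262
loan_id=4: ✓ → 43
loan_id=5: ✗
loan_id=6: ✗
loan_id=7: ✓ → 259
loan_id=8: ✓ → 149
loan_id=9: ✓ → 130
loan_id=10: ✓ → 244
loan_id=11: ✓ → 12
loan_id=12: ✓ → 249
rate_bp_sum = 262 + 43 + 259 + 149 + 130 + 244 + 12 + 249 = 1348

1348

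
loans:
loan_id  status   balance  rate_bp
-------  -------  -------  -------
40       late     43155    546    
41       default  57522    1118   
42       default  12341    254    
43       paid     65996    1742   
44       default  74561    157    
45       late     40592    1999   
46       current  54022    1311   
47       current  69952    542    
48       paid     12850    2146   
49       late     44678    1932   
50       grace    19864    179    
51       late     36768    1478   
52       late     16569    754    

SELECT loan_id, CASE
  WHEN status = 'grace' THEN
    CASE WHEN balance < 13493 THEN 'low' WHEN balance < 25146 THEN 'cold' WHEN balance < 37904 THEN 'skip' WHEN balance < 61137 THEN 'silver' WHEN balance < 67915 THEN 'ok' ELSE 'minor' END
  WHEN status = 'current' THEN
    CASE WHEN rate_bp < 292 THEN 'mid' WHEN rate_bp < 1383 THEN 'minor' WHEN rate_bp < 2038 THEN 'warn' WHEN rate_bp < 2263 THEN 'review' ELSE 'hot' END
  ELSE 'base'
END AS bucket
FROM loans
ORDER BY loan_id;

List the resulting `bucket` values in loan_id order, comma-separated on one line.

loan_id=40: status='late' → outer ELSE → base
loan_id=41: status='default' → outer ELSE → base
loan_id=42: status='default' → outer ELSE → base
loan_id=43: status='paid' → outer ELSE → base
loan_id=44: status='default' → outer ELSE → base
loan_id=45: status='late' → outer ELSE → base
loan_id=46: status='current' → inner[rate_bp < 1383] → minor
loan_id=47: status='current' → inner[rate_bp < 1383] → minor
loan_id=48: status='paid' → outer ELSE → base
loan_id=49: status='late' → outer ELSE → base
loan_id=50: status='grace' → inner[balance < 25146] → cold
loan_id=51: status='late' → outer ELSE → base
loan_id=52: status='late' → outer ELSE → base

base, base, base, base, base, base, minor, minor, base, base, cold, base, base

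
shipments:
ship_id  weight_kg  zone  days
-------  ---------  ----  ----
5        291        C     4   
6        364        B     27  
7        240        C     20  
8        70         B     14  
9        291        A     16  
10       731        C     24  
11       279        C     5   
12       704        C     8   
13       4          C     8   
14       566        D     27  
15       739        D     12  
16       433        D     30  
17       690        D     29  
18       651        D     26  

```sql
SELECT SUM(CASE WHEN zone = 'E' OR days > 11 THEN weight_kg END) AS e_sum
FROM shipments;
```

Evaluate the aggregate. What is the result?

4775

ship_id=5: ✗
ship_id=6: ✓ → 364
ship_id=7: ✓ → 240
ship_id=8: ✓ → 70
ship_id=9: ✓ → 291
ship_id=10: ✓ → 731
ship_id=11: ✗
ship_id=12: ✗
ship_id=13: ✗
ship_id=14: ✓ → 566
ship_id=15: ✓ → 739
ship_id=16: ✓ → 433
ship_id=17: ✓ → 690
ship_id=18: ✓ → 651
e_sum = 364 + 240 + 70 + 291 + 731 + 566 + 739 + 433 + 690 + 651 = 4775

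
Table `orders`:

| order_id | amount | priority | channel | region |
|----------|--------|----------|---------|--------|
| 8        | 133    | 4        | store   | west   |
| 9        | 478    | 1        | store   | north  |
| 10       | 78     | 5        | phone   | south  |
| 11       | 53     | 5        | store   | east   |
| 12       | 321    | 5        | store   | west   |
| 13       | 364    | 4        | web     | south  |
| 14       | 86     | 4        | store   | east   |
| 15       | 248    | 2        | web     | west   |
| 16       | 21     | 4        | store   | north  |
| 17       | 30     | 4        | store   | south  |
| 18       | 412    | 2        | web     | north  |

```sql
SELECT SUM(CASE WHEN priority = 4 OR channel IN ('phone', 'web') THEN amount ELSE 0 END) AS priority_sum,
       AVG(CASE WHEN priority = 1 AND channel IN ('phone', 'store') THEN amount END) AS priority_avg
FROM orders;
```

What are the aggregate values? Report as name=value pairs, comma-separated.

priority_sum=1372, priority_avg=478

[priority_sum: priority = 4 OR channel IN ('phone', 'web')]
order_id=8: ✓ → 133
order_id=9: ✗
order_id=10: ✓ → 78
order_id=11: ✗
order_id=12: ✗
order_id=13: ✓ → 364
order_id=14: ✓ → 86
order_id=15: ✓ → 248
order_id=16: ✓ → 21
order_id=17: ✓ → 30
order_id=18: ✓ → 412
priority_sum = 133 + 78 + 364 + 86 + 248 + 21 + 30 + 412 = 1372
—
[priority_avg: priority = 1 AND channel IN ('phone', 'store')]
order_id=8: ✗
order_id=9: ✓ → 478
order_id=10: ✗
order_id=11: ✗
order_id=12: ✗
order_id=13: ✗
order_id=14: ✗
order_id=15: ✗
order_id=16: ✗
order_id=17: ✗
order_id=18: ✗
priority_avg = 478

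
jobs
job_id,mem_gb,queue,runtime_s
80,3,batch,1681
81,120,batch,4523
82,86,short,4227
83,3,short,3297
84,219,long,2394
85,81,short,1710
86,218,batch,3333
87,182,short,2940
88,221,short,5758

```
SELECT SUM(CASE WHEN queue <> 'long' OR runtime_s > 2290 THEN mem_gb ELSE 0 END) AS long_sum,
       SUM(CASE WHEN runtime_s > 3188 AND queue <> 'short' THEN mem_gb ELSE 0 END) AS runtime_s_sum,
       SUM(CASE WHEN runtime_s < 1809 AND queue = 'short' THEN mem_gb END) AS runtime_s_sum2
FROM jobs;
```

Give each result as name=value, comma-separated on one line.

long_sum=1133, runtime_s_sum=338, runtime_s_sum2=81

[long_sum: queue <> 'long' OR runtime_s > 2290]
job_id=80: ✓ → 3
job_id=81: ✓ → 120
job_id=82: ✓ → 86
job_id=83: ✓ → 3
job_id=84: ✓ → 219
job_id=85: ✓ → 81
job_id=86: ✓ → 218
job_id=87: ✓ → 182
job_id=88: ✓ → 221
long_sum = 3 + 120 + 86 + 3 + 219 + 81 + 218 + 182 + 221 = 1133
—
[runtime_s_sum: runtime_s > 3188 AND queue <> 'short']
job_id=80: ✗
job_id=81: ✓ → 120
job_id=82: ✗
job_id=83: ✗
job_id=84: ✗
job_id=85: ✗
job_id=86: ✓ → 218
job_id=87: ✗
job_id=88: ✗
runtime_s_sum = 120 + 218 = 338
—
[runtime_s_sum2: runtime_s < 1809 AND queue = 'short']
job_id=80: ✗
job_id=81: ✗
job_id=82: ✗
job_id=83: ✗
job_id=84: ✗
job_id=85: ✓ → 81
job_id=86: ✗
job_id=87: ✗
job_id=88: ✗
runtime_s_sum2 = 81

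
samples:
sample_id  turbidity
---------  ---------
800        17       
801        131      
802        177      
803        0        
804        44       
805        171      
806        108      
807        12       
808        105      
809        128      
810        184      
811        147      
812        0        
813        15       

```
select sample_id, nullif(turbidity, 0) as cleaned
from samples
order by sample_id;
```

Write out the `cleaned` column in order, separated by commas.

17, 131, 177, NULL, 44, 171, 108, 12, 105, 128, 184, 147, NULL, 15

sample_id=800: turbidity=17 vs 0: differ → 17
sample_id=801: turbidity=131 vs 0: differ → 131
sample_id=802: turbidity=177 vs 0: differ → 177
sample_id=803: turbidity=0 vs 0: equal → NULL
sample_id=804: turbidity=44 vs 0: differ → 44
sample_id=805: turbidity=171 vs 0: differ → 171
sample_id=806: turbidity=108 vs 0: differ → 108
sample_id=807: turbidity=12 vs 0: differ → 12
sample_id=808: turbidity=105 vs 0: differ → 105
sample_id=809: turbidity=128 vs 0: differ → 128
sample_id=810: turbidity=184 vs 0: differ → 184
sample_id=811: turbidity=147 vs 0: differ → 147
sample_id=812: turbidity=0 vs 0: equal → NULL
sample_id=813: turbidity=15 vs 0: differ → 15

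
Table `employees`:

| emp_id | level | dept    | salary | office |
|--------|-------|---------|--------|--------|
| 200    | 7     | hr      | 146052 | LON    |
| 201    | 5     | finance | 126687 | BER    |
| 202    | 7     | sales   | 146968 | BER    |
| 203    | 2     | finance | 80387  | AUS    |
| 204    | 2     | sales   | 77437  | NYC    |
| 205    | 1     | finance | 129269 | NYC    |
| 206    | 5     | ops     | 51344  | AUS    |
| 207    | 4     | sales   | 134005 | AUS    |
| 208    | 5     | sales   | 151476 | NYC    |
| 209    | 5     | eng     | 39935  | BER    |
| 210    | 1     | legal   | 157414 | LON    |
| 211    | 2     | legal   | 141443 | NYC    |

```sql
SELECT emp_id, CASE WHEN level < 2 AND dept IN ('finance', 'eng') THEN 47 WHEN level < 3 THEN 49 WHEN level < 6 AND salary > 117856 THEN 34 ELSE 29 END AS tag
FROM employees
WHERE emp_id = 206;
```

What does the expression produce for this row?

emp_id = 206: level=5, dept=ops, salary=51344, office=AUS.
level < 2 AND dept IN ('finance', 'eng') → false
level < 3 → false
level < 6 AND salary > 117856 → false
No prior WHEN matched → ELSE → 29

29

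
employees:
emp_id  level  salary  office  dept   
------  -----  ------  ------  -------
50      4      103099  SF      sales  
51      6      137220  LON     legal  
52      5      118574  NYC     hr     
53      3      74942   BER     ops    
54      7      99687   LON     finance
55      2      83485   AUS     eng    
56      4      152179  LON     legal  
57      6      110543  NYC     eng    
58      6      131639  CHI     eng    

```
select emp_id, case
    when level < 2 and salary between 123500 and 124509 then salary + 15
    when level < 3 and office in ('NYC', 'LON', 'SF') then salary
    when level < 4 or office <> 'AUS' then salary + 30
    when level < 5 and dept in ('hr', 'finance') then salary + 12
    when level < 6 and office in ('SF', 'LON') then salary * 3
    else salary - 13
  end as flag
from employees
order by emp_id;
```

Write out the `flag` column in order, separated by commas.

emp_id=50: level < 4 or office <> 'AUS' → 103129
emp_id=51: level < 4 or office <> 'AUS' → 137250
emp_id=52: level < 4 or office <> 'AUS' → 118604
emp_id=53: level < 4 or office <> 'AUS' → 74972
emp_id=54: level < 4 or office <> 'AUS' → 99717
emp_id=55: level < 4 or office <> 'AUS' → 83515
emp_id=56: level < 4 or office <> 'AUS' → 152209
emp_id=57: level < 4 or office <> 'AUS' → 110573
emp_id=58: level < 4 or office <> 'AUS' → 131669

103129, 137250, 118604, 74972, 99717, 83515, 152209, 110573, 131669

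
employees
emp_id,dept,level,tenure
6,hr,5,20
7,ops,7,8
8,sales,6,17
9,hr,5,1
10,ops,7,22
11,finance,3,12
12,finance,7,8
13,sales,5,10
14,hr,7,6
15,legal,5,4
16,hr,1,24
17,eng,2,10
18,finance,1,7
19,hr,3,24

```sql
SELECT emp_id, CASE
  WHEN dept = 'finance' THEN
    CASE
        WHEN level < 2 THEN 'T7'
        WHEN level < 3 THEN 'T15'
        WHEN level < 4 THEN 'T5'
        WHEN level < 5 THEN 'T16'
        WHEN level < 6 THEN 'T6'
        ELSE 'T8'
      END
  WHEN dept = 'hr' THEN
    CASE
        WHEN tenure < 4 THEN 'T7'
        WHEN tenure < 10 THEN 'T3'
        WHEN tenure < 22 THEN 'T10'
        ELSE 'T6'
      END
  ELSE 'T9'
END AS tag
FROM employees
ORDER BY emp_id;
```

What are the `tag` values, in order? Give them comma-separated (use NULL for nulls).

emp_id=6: dept='hr' → inner[tenure < 22] → T10
emp_id=7: dept='ops' → outer ELSE → T9
emp_id=8: dept='sales' → outer ELSE → T9
emp_id=9: dept='hr' → inner[tenure < 4] → T7
emp_id=10: dept='ops' → outer ELSE → T9
emp_id=11: dept='finance' → inner[level < 4] → T5
emp_id=12: dept='finance' → inner[ELSE] → T8
emp_id=13: dept='sales' → outer ELSE → T9
emp_id=14: dept='hr' → inner[tenure < 10] → T3
emp_id=15: dept='legal' → outer ELSE → T9
emp_id=16: dept='hr' → inner[ELSE] → T6
emp_id=17: dept='eng' → outer ELSE → T9
emp_id=18: dept='finance' → inner[level < 2] → T7
emp_id=19: dept='hr' → inner[ELSE] → T6

T10, T9, T9, T7, T9, T5, T8, T9, T3, T9, T6, T9, T7, T6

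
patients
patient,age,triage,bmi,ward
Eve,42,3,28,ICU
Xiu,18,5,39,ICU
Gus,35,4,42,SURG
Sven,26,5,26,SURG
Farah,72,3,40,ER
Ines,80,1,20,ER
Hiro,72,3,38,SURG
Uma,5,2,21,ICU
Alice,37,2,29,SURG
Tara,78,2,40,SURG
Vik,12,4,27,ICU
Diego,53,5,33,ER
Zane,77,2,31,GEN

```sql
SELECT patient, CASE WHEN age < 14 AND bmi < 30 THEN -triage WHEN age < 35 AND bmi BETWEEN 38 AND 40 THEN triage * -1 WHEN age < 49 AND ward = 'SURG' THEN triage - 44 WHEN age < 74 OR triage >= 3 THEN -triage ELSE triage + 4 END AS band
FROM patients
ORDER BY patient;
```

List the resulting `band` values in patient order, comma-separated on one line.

-42, -5, -3, -3, -40, -3, 5, -39, 6, -2, -4, -5, 6

patient=Alice: age < 49 AND ward = 'SURG' → -42
patient=Diego: age < 74 OR triage >= 3 → -5
patient=Eve: age < 74 OR triage >= 3 → -3
patient=Farah: age < 74 OR triage >= 3 → -3
patient=Gus: age < 49 AND ward = 'SURG' → -40
patient=Hiro: age < 74 OR triage >= 3 → -3
patient=Ines: ELSE → 5
patient=Sven: age < 49 AND ward = 'SURG' → -39
patient=Tara: ELSE → 6
patient=Uma: age < 14 AND bmi < 30 → -2
patient=Vik: age < 14 AND bmi < 30 → -4
patient=Xiu: age < 35 AND bmi BETWEEN 38 AND 40 → -5
patient=Zane: ELSE → 6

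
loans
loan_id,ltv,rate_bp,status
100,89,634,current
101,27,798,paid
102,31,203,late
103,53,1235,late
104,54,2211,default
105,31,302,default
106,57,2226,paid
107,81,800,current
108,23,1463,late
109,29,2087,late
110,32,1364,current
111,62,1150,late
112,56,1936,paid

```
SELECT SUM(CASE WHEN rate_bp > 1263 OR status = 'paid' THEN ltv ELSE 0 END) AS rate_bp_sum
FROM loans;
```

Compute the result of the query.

278

loan_id=100: ✗
loan_id=101: ✓ → 27
loan_id=102: ✗
loan_id=103: ✗
loan_id=104: ✓ → 54
loan_id=105: ✗
loan_id=106: ✓ → 57
loan_id=107: ✗
loan_id=108: ✓ → 23
loan_id=109: ✓ → 29
loan_id=110: ✓ → 32
loan_id=111: ✗
loan_id=112: ✓ → 56
rate_bp_sum = 27 + 54 + 57 + 23 + 29 + 32 + 56 = 278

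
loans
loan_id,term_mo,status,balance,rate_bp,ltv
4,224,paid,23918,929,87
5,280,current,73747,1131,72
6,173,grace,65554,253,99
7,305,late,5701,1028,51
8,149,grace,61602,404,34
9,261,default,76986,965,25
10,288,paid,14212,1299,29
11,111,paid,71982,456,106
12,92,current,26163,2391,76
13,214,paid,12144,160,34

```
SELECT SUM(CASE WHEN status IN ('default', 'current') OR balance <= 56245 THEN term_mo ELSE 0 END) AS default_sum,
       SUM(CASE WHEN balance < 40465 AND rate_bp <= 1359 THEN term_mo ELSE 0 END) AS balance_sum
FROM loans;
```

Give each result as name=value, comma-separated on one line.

[default_sum: status IN ('default', 'current') OR balance <= 56245]
loan_id=4: ✓ → 224
loan_id=5: ✓ → 280
loan_id=6: ✗
loan_id=7: ✓ → 305
loan_id=8: ✗
loan_id=9: ✓ → 261
loan_id=10: ✓ → 288
loan_id=11: ✗
loan_id=12: ✓ → 92
loan_id=13: ✓ → 214
default_sum = 224 + 280 + 305 + 261 + 288 + 92 + 214 = 1664
—
[balance_sum: balance < 40465 AND rate_bp <= 1359]
loan_id=4: ✓ → 224
loan_id=5: ✗
loan_id=6: ✗
loan_id=7: ✓ → 305
loan_id=8: ✗
loan_id=9: ✗
loan_id=10: ✓ → 288
loan_id=11: ✗
loan_id=12: ✗
loan_id=13: ✓ → 214
balance_sum = 224 + 305 + 288 + 214 = 1031

default_sum=1664, balance_sum=1031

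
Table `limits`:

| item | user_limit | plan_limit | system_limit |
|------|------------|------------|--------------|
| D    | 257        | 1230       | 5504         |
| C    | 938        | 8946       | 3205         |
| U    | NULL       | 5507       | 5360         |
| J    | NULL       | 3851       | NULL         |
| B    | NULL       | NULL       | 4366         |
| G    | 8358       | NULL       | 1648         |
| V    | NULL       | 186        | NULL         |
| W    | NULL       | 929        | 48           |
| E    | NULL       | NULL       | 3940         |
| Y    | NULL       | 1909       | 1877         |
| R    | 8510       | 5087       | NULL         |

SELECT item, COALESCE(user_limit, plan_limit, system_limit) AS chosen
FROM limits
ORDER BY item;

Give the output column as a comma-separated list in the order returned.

4366, 938, 257, 3940, 8358, 3851, 8510, 5507, 186, 929, 1909

item=B: user_limit=NULL, plan_limit=NULL, system_limit=4366 → 4366
item=C: user_limit=938 → 938
item=D: user_limit=257 → 257
item=E: user_limit=NULL, plan_limit=NULL, system_limit=3940 → 3940
item=G: user_limit=8358 → 8358
item=J: user_limit=NULL, plan_limit=3851 → 3851
item=R: user_limit=8510 → 8510
item=U: user_limit=NULL, plan_limit=5507 → 5507
item=V: user_limit=NULL, plan_limit=186 → 186
item=W: user_limit=NULL, plan_limit=929 → 929
item=Y: user_limit=NULL, plan_limit=1909 → 1909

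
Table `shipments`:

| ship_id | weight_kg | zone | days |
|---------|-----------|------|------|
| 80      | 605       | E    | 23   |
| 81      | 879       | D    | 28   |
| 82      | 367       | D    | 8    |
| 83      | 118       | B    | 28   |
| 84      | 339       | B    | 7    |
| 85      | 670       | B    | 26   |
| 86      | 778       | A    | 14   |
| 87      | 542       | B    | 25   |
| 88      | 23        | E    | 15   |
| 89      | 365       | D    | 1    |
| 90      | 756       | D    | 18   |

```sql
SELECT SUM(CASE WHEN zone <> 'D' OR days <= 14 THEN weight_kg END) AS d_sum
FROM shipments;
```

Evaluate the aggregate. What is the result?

3807

ship_id=80: ✓ → 605
ship_id=81: ✗
ship_id=82: ✓ → 367
ship_id=83: ✓ → 118
ship_id=84: ✓ → 339
ship_id=85: ✓ → 670
ship_id=86: ✓ → 778
ship_id=87: ✓ → 542
ship_id=88: ✓ → 23
ship_id=89: ✓ → 365
ship_id=90: ✗
d_sum = 605 + 367 + 118 + 339 + 670 + 778 + 542 + 23 + 365 = 3807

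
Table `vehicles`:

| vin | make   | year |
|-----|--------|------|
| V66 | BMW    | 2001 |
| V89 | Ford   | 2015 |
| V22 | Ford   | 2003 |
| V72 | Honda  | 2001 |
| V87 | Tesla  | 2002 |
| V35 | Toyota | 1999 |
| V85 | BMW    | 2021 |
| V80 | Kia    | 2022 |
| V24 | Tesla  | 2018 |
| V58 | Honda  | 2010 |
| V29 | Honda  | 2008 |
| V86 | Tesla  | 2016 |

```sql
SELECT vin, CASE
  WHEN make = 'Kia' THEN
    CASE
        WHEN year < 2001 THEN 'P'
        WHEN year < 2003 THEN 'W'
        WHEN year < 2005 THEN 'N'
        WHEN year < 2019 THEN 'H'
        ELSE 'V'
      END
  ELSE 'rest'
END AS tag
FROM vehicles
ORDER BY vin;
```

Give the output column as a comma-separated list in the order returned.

vin=V22: make='Ford' → outer ELSE → rest
vin=V24: make='Tesla' → outer ELSE → rest
vin=V29: make='Honda' → outer ELSE → rest
vin=V35: make='Toyota' → outer ELSE → rest
vin=V58: make='Honda' → outer ELSE → rest
vin=V66: make='BMW' → outer ELSE → rest
vin=V72: make='Honda' → outer ELSE → rest
vin=V80: make='Kia' → inner[ELSE] → V
vin=V85: make='BMW' → outer ELSE → rest
vin=V86: make='Tesla' → outer ELSE → rest
vin=V87: make='Tesla' → outer ELSE → rest
vin=V89: make='Ford' → outer ELSE → rest

rest, rest, rest, rest, rest, rest, rest, V, rest, rest, rest, rest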